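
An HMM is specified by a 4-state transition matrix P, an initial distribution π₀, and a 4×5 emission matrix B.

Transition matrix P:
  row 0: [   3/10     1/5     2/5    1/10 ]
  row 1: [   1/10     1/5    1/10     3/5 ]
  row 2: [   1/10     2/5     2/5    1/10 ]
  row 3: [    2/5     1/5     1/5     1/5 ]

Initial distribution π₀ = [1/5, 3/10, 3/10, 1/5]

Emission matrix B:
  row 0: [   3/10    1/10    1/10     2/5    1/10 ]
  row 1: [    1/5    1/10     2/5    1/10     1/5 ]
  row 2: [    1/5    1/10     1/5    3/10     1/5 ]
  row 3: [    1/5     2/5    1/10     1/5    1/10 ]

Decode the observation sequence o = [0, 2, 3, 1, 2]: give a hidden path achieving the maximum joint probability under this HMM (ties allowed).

path = [2, 1, 3, 3, 1]

t=0: δ = [6.000e-02, 6.000e-02, 6.000e-02, 4.000e-02]  (obs o_0=0)
t=1: δ = [1.800e-03, 9.600e-03, 4.800e-03, 3.600e-03]  ψ = [0, 2, 0, 1]  (obs o_1=2)
t=2: δ = [5.760e-04, 1.920e-04, 5.760e-04, 1.152e-03]  ψ = [3, 1, 2, 1]  (obs o_2=3)
t=3: δ = [4.608e-05, 2.304e-05, 2.304e-05, 9.216e-05]  ψ = [3, 2, 0, 3]  (obs o_3=1)
t=4: δ = [3.686e-06, 7.373e-06, 3.686e-06, 1.843e-06]  ψ = [3, 3, 0, 3]  (obs o_4=2)
backtrack: best end state = 1; path = [2, 1, 3, 3, 1]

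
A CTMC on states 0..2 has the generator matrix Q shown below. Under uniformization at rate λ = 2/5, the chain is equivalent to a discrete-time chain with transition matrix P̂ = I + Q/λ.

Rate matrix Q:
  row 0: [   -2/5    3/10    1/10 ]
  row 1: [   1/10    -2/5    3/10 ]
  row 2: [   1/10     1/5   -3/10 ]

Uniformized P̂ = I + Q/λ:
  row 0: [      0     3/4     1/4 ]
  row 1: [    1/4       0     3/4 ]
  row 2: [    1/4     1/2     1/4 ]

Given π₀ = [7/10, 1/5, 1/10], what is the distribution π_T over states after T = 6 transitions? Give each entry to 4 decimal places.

π = [0.2001, 0.3564, 0.4435]

t=0: π = [0.7000, 0.2000, 0.1000]
t=1: π = [0.0750, 0.5750, 0.3500]
t=2: π = [0.2313, 0.2313, 0.5375]
t=3: π = [0.1922, 0.4422, 0.3656]
t=4: π = [0.2020, 0.3270, 0.4711]
t=5: π = [0.1995, 0.3870, 0.4135]
t=6: π = [0.2001, 0.3564, 0.4435]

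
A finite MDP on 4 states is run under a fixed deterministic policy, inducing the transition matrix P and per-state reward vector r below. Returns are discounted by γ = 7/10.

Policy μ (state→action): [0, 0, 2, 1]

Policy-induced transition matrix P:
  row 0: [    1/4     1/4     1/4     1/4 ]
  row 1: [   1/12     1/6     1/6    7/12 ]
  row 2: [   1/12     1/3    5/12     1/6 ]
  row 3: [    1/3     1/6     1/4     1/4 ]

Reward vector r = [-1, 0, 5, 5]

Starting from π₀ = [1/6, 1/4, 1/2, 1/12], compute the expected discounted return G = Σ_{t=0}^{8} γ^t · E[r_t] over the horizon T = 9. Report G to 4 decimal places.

G = 8.8704

t=0: π = [0.1667, 0.2500, 0.5000, 0.0833], E[r] = 2.7500, γ^t·E[r] = 2.750000, running G = 2.750000
t=1: π = [0.1319, 0.2639, 0.3125, 0.2917], E[r] = 2.8889, γ^t·E[r] = 2.022222, running G = 4.772222
t=2: π = [0.1782, 0.2297, 0.2801, 0.3119], E[r] = 2.7818, γ^t·E[r] = 1.363096, running G = 6.135318
t=3: π = [0.1910, 0.2282, 0.2775, 0.3032], E[r] = 2.7129, γ^t·E[r] = 0.930513, running G = 7.065832
t=4: π = [0.1910, 0.2288, 0.2772, 0.3029], E[r] = 2.7099, γ^t·E[r] = 0.650650, running G = 7.716482
t=5: π = [0.1909, 0.2288, 0.2771, 0.3032], E[r] = 2.7107, γ^t·E[r] = 0.455582, running G = 8.172064
t=6: π = [0.1909, 0.2288, 0.2771, 0.3032], E[r] = 2.7105, γ^t·E[r] = 0.318889, running G = 8.490953
t=7: π = [0.1909, 0.2288, 0.2771, 0.3032], E[r] = 2.7105, γ^t·E[r] = 0.223219, running G = 8.714172
t=8: π = [0.1909, 0.2288, 0.2771, 0.3032], E[r] = 2.7105, γ^t·E[r] = 0.156254, running G = 8.870426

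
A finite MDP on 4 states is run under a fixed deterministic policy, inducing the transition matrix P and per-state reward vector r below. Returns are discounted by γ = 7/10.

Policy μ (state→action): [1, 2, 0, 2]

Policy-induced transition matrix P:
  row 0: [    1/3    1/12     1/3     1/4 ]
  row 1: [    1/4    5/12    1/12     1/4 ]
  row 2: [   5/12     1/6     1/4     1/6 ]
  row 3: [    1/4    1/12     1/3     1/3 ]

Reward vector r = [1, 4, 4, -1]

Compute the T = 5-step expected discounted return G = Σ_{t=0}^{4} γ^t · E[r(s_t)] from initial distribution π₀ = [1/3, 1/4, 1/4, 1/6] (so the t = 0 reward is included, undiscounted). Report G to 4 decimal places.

t=0: π = [0.3333, 0.2500, 0.2500, 0.1667], E[r] = 2.1667, γ^t·E[r] = 2.166667, running G = 2.166667
t=1: π = [0.3194, 0.1875, 0.2500, 0.2431], E[r] = 1.8264, γ^t·E[r] = 1.278472, running G = 3.445139
t=2: π = [0.3183, 0.1667, 0.2656, 0.2494], E[r] = 1.7980, γ^t·E[r] = 0.881036, running G = 4.326175
t=3: π = [0.3208, 0.1610, 0.2695, 0.2486], E[r] = 1.7944, γ^t·E[r] = 0.615468, running G = 4.941643
t=4: π = [0.3217, 0.1595, 0.2706, 0.2483], E[r] = 1.7937, γ^t·E[r] = 0.430676, running G = 5.372319

G = 5.3723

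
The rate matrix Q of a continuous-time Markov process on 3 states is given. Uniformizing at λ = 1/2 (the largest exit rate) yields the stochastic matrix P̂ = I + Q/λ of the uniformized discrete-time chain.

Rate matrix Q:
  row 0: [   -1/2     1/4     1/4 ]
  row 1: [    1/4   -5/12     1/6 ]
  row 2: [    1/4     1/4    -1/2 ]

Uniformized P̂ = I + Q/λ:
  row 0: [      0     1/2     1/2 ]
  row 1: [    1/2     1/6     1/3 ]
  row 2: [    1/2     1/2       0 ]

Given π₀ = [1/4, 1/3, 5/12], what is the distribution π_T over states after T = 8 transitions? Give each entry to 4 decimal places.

π = [0.3330, 0.3750, 0.2920]

t=0: π = [0.2500, 0.3333, 0.4167]
t=1: π = [0.3750, 0.3889, 0.2361]
t=2: π = [0.3125, 0.3704, 0.3171]
t=3: π = [0.3438, 0.3765, 0.2797]
t=4: π = [0.3281, 0.3745, 0.2974]
t=5: π = [0.3359, 0.3752, 0.2889]
t=6: π = [0.3320, 0.3749, 0.2930]
t=7: π = [0.3340, 0.3750, 0.2910]
t=8: π = [0.3330, 0.3750, 0.2920]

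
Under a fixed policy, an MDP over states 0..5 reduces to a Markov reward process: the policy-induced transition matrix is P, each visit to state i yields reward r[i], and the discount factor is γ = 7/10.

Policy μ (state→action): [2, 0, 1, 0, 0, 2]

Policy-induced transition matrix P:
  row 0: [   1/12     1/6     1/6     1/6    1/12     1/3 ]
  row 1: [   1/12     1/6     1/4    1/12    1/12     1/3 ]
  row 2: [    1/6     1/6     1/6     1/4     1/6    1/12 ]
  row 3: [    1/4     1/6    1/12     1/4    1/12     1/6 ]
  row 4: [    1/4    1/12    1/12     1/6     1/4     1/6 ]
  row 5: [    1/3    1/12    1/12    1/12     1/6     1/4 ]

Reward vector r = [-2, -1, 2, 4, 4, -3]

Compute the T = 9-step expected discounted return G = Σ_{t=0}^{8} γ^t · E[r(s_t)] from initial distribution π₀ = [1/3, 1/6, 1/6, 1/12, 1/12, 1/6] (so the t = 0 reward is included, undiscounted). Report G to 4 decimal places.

G = 0.1568

t=0: π = [0.3333, 0.1667, 0.1667, 0.0833, 0.0833, 0.1667], E[r] = -0.3333, γ^t·E[r] = -0.333333, running G = -0.333333
t=1: π = [0.1667, 0.1458, 0.1528, 0.1597, 0.1250, 0.2500], E[r] = 0.2153, γ^t·E[r] = 0.150694, running G = -0.182639
t=2: π = [0.2060, 0.1354, 0.1343, 0.1597, 0.1377, 0.2269], E[r] = 0.2303, γ^t·E[r] = 0.112859, running G = -0.069780
t=3: π = [0.2008, 0.1363, 0.1343, 0.1610, 0.1364, 0.2313], E[r] = 0.2262, γ^t·E[r] = 0.077579, running G = 0.007799
t=4: π = [0.2019, 0.1360, 0.1340, 0.1606, 0.1365, 0.2309], E[r] = 0.2240, γ^t·E[r] = 0.053772, running G = 0.061571
t=5: π = [0.2018, 0.1360, 0.1340, 0.1606, 0.1365, 0.2311], E[r] = 0.2238, γ^t·E[r] = 0.037606, running G = 0.099177
t=6: π = [0.2018, 0.1360, 0.1340, 0.1606, 0.1365, 0.2311], E[r] = 0.2237, γ^t·E[r] = 0.026320, running G = 0.125497
t=7: π = [0.2018, 0.1360, 0.1340, 0.1606, 0.1365, 0.2311], E[r] = 0.2237, γ^t·E[r] = 0.018424, running G = 0.143920
t=8: π = [0.2018, 0.1360, 0.1340, 0.1606, 0.1365, 0.2311], E[r] = 0.2237, γ^t·E[r] = 0.012897, running G = 0.156817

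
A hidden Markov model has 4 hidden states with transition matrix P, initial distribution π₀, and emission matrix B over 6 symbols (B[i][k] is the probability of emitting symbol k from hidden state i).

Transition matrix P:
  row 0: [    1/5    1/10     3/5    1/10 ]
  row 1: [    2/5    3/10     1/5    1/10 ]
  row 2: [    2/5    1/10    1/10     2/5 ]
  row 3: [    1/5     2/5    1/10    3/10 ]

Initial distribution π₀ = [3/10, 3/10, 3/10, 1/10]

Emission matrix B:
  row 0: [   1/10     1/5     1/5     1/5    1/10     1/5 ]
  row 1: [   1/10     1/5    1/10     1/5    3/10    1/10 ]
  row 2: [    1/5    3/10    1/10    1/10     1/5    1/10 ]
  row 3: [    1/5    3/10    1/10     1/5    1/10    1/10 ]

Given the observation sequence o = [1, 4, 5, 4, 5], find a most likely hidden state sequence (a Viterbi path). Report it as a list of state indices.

t=0: δ = [6.000e-02, 6.000e-02, 9.000e-02, 3.000e-02]  (obs o_0=1)
t=1: δ = [3.600e-03, 5.400e-03, 7.200e-03, 3.600e-03]  ψ = [2, 1, 0, 2]  (obs o_1=4)
t=2: δ = [5.760e-04, 1.620e-04, 2.160e-04, 2.880e-04]  ψ = [2, 1, 0, 2]  (obs o_2=5)
t=3: δ = [1.152e-05, 3.456e-05, 6.912e-05, 8.640e-06]  ψ = [0, 3, 0, 2]  (obs o_3=4)
t=4: δ = [5.530e-06, 1.037e-06, 6.912e-07, 2.765e-06]  ψ = [2, 1, 0, 2]  (obs o_4=5)
backtrack: best end state = 0; path = [0, 2, 0, 2, 0]

path = [0, 2, 0, 2, 0]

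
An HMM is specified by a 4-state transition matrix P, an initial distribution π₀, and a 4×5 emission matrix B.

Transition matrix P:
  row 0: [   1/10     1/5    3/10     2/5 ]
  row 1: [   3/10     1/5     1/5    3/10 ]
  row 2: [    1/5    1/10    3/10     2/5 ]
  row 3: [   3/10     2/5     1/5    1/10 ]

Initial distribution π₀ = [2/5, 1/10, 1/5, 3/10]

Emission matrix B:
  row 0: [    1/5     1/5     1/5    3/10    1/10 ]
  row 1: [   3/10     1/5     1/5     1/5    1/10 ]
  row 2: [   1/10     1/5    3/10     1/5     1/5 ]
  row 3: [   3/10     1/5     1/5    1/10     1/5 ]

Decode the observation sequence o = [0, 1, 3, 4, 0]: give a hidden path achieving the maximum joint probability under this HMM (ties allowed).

path = [3, 1, 0, 3, 1]

t=0: δ = [8.000e-02, 3.000e-02, 2.000e-02, 9.000e-02]  (obs o_0=0)
t=1: δ = [5.400e-03, 7.200e-03, 4.800e-03, 6.400e-03]  ψ = [3, 3, 0, 0]  (obs o_1=1)
t=2: δ = [6.480e-04, 5.120e-04, 3.240e-04, 2.160e-04]  ψ = [1, 3, 0, 0]  (obs o_2=3)
t=3: δ = [1.536e-05, 1.296e-05, 3.888e-05, 5.184e-05]  ψ = [1, 0, 0, 0]  (obs o_3=4)
t=4: δ = [3.110e-06, 6.221e-06, 1.166e-06, 4.666e-06]  ψ = [3, 3, 2, 2]  (obs o_4=0)
backtrack: best end state = 1; path = [3, 1, 0, 3, 1]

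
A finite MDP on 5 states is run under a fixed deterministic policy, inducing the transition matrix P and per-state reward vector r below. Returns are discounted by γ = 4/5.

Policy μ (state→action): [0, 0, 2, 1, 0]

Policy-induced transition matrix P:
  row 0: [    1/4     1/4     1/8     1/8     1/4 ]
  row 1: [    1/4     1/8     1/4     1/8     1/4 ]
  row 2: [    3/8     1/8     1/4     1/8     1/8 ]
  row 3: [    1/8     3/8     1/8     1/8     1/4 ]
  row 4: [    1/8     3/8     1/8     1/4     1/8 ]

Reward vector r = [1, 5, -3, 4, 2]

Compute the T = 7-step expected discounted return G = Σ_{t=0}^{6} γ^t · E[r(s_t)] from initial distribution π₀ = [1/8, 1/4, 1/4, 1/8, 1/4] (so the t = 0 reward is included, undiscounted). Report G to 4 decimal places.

t=0: π = [0.1250, 0.2500, 0.2500, 0.1250, 0.2500], E[r] = 1.6250, γ^t·E[r] = 1.625000, running G = 1.625000
t=1: π = [0.2344, 0.2344, 0.1875, 0.1563, 0.1875], E[r] = 1.8438, γ^t·E[r] = 1.475000, running G = 3.100000
t=2: π = [0.2305, 0.2402, 0.1777, 0.1484, 0.2031], E[r] = 1.8984, γ^t·E[r] = 1.215000, running G = 4.315000
t=3: π = [0.2283, 0.2417, 0.1772, 0.1504, 0.2024], E[r] = 1.9114, γ^t·E[r] = 0.978625, running G = 5.293625
t=4: π = [0.2281, 0.2417, 0.1774, 0.1503, 0.2025], E[r] = 1.9109, γ^t·E[r] = 0.782700, running G = 6.076325
t=5: π = [0.2281, 0.2417, 0.1774, 0.1503, 0.2025], E[r] = 1.9108, γ^t·E[r] = 0.626128, running G = 6.702453
t=6: π = [0.2281, 0.2417, 0.1774, 0.1503, 0.2025], E[r] = 1.9108, γ^t·E[r] = 0.500895, running G = 7.203348

G = 7.2033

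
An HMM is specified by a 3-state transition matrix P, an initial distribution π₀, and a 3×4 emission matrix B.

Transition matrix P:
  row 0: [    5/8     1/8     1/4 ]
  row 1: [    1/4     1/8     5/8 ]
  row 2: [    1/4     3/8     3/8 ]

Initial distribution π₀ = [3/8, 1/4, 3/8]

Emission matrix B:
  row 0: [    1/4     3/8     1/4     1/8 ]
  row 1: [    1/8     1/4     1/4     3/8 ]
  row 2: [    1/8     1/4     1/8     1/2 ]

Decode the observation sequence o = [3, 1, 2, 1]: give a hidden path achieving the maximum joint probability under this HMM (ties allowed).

t=0: δ = [4.688e-02, 9.375e-02, 1.875e-01]  (obs o_0=3)
t=1: δ = [1.758e-02, 1.758e-02, 1.758e-02]  ψ = [2, 2, 2]  (obs o_1=1)
t=2: δ = [2.747e-03, 1.648e-03, 1.373e-03]  ψ = [0, 2, 1]  (obs o_2=2)
t=3: δ = [6.437e-04, 1.287e-04, 2.575e-04]  ψ = [0, 2, 1]  (obs o_3=1)
backtrack: best end state = 0; path = [2, 0, 0, 0]

path = [2, 0, 0, 0]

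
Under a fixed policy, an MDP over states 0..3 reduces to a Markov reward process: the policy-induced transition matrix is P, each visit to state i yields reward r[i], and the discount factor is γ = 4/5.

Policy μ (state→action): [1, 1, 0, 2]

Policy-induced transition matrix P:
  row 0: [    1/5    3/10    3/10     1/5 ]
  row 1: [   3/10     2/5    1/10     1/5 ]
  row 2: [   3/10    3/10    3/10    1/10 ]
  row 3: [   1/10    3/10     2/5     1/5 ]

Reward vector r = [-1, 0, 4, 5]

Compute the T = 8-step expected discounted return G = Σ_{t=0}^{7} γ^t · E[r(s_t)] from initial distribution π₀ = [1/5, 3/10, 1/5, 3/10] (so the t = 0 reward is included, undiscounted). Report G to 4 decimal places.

G = 7.3686

t=0: π = [0.2000, 0.3000, 0.2000, 0.3000], E[r] = 2.1000, γ^t·E[r] = 2.100000, running G = 2.100000
t=1: π = [0.2200, 0.3300, 0.2700, 0.1800], E[r] = 1.7600, γ^t·E[r] = 1.408000, running G = 3.508000
t=2: π = [0.2420, 0.3330, 0.2520, 0.1730], E[r] = 1.6310, γ^t·E[r] = 1.043840, running G = 4.551840
t=3: π = [0.2412, 0.3333, 0.2507, 0.1748], E[r] = 1.6356, γ^t·E[r] = 0.837427, running G = 5.389267
t=4: π = [0.2409, 0.3333, 0.2508, 0.1749], E[r] = 1.6370, γ^t·E[r] = 0.670519, running G = 6.059786
t=5: π = [0.2409, 0.3333, 0.2508, 0.1749], E[r] = 1.6370, γ^t·E[r] = 0.536404, running G = 6.596191
t=6: π = [0.2409, 0.3333, 0.2508, 0.1749], E[r] = 1.6370, γ^t·E[r] = 0.429120, running G = 7.025311
t=7: π = [0.2409, 0.3333, 0.2508, 0.1749], E[r] = 1.6370, γ^t·E[r] = 0.343296, running G = 7.368607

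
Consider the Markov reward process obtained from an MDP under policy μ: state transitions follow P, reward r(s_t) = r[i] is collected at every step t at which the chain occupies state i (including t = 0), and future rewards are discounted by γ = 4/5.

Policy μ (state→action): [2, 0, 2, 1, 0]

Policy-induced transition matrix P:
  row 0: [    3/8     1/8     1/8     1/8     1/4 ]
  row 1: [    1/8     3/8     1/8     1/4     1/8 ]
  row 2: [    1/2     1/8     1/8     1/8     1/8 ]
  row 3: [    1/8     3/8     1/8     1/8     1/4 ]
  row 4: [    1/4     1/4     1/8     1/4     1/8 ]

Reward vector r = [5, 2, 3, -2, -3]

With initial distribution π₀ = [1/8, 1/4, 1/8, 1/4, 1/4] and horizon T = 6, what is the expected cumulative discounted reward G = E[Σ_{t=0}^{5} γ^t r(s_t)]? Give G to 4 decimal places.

t=0: π = [0.1250, 0.2500, 0.1250, 0.2500, 0.2500], E[r] = 0.2500, γ^t·E[r] = 0.250000, running G = 0.250000
t=1: π = [0.2344, 0.2813, 0.1250, 0.1875, 0.1719], E[r] = 1.2188, γ^t·E[r] = 0.975000, running G = 1.225000
t=2: π = [0.2520, 0.2637, 0.1250, 0.1816, 0.1777], E[r] = 1.2656, γ^t·E[r] = 0.810000, running G = 2.035000
t=3: π = [0.2571, 0.2585, 0.1250, 0.1802, 0.1792], E[r] = 1.2795, γ^t·E[r] = 0.655125, running G = 2.690125
t=4: π = [0.2585, 0.2571, 0.1250, 0.1797, 0.1797], E[r] = 1.2835, γ^t·E[r] = 0.525713, running G = 3.215838
t=5: π = [0.2590, 0.2567, 0.1250, 0.1796, 0.1798], E[r] = 1.2846, γ^t·E[r] = 0.420945, running G = 3.636783

G = 3.6368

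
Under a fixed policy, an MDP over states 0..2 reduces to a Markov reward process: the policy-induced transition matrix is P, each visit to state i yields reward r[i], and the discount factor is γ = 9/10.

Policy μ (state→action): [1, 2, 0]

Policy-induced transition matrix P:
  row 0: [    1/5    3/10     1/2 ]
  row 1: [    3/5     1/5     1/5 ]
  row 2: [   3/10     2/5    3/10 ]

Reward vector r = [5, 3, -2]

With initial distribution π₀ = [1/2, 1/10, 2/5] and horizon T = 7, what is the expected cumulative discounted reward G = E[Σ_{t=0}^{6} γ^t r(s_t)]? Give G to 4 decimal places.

t=0: π = [0.5000, 0.1000, 0.4000], E[r] = 2.0000, γ^t·E[r] = 2.000000, running G = 2.000000
t=1: π = [0.2800, 0.3300, 0.3900], E[r] = 1.6100, γ^t·E[r] = 1.449000, running G = 3.449000
t=2: π = [0.3710, 0.3060, 0.3230], E[r] = 2.1270, γ^t·E[r] = 1.722870, running G = 5.171870
t=3: π = [0.3547, 0.3017, 0.3436], E[r] = 1.9914, γ^t·E[r] = 1.451731, running G = 6.623601
t=4: π = [0.3550, 0.3042, 0.3408], E[r] = 2.0062, γ^t·E[r] = 1.316288, running G = 7.939888
t=5: π = [0.3558, 0.3037, 0.3406], E[r] = 2.0086, γ^t·E[r] = 1.186035, running G = 9.125923
t=6: π = [0.3555, 0.3037, 0.3408], E[r] = 2.0071, γ^t·E[r] = 1.066666, running G = 10.192589

G = 10.1926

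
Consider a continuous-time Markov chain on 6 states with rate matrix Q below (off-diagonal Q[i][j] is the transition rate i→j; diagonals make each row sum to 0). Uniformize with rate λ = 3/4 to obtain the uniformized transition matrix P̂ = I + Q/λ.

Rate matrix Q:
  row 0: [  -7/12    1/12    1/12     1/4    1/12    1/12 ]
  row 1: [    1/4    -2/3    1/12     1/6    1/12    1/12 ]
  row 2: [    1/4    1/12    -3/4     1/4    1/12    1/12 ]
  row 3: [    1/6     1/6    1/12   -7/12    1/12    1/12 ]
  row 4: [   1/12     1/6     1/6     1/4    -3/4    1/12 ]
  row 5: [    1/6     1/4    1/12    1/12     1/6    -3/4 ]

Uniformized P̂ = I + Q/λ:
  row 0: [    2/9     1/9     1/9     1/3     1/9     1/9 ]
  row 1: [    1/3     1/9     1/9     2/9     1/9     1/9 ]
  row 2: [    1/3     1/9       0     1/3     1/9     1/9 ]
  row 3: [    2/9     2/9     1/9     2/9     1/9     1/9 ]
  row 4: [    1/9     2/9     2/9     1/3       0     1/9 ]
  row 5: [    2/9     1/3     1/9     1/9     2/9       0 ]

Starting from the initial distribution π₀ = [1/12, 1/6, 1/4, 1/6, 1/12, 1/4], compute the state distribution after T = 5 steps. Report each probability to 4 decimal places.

t=0: π = [0.0833, 0.1667, 0.2500, 0.1667, 0.0833, 0.2500]
t=1: π = [0.2593, 0.1944, 0.0926, 0.2407, 0.1296, 0.0833]
t=2: π = [0.2397, 0.1708, 0.1152, 0.2665, 0.1060, 0.1019]
t=3: π = [0.2422, 0.1751, 0.1101, 0.2621, 0.1107, 0.0998]
t=4: π = [0.2416, 0.1747, 0.1112, 0.2626, 0.1099, 0.1000]
t=5: π = [0.2418, 0.1747, 0.1110, 0.2625, 0.1100, 0.1000]

π = [0.2418, 0.1747, 0.1110, 0.2625, 0.1100, 0.1000]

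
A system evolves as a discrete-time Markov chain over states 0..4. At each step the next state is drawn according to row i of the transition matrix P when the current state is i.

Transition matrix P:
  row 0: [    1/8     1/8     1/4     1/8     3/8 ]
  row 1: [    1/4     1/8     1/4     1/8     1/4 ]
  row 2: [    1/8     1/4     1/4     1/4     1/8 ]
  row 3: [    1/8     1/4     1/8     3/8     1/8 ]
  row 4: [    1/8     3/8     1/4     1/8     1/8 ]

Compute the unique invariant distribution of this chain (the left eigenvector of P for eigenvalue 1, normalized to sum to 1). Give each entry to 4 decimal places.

Balance equations π_j = Σ_i π_i·P[i][j]:
  π_0 = 1/8·π_0 + 1/4·π_1 + 1/8·π_2 + 1/8·π_3 + 1/8·π_4
  π_1 = 1/8·π_0 + 1/8·π_1 + 1/4·π_2 + 1/4·π_3 + 3/8·π_4
  π_2 = 1/4·π_0 + 1/4·π_1 + 1/4·π_2 + 1/8·π_3 + 1/4·π_4
  π_3 = 1/8·π_0 + 1/8·π_1 + 1/4·π_2 + 3/8·π_3 + 1/8·π_4
  normalize: π_0 + π_1 + π_2 + π_3 + π_4 = 1
Solving the linear system gives exactly π = [44/287, 65/287, 11/49, 10/49, 55/287].

π = [0.1533, 0.2265, 0.2245, 0.2041, 0.1916]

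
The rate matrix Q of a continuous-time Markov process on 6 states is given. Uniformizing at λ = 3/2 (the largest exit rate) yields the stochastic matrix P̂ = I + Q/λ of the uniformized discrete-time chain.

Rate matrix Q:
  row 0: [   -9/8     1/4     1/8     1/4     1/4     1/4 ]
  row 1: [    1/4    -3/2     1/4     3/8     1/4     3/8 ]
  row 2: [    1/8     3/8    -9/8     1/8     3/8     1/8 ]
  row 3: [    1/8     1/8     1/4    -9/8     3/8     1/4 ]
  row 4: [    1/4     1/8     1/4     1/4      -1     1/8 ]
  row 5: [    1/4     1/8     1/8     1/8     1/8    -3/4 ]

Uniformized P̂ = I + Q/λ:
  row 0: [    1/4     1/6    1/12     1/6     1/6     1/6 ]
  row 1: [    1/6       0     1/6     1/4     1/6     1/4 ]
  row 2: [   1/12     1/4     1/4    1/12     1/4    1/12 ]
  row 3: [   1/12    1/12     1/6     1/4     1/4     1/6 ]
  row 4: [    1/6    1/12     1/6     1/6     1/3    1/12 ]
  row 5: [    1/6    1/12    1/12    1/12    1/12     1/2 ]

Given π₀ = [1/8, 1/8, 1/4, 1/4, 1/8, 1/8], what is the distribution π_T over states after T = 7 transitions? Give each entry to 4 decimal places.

π = [0.1539, 0.1115, 0.1479, 0.1586, 0.2088, 0.2192]

t=0: π = [0.1250, 0.1250, 0.2500, 0.2500, 0.1250, 0.1250]
t=1: π = [0.1354, 0.1250, 0.1667, 0.1667, 0.2188, 0.1875]
t=2: π = [0.1502, 0.1120, 0.1536, 0.1615, 0.2153, 0.2075]
t=3: π = [0.1529, 0.1121, 0.1497, 0.1594, 0.2115, 0.2144]
t=4: π = [0.1537, 0.1117, 0.1485, 0.1590, 0.2098, 0.2174]
t=5: π = [0.1538, 0.1116, 0.1481, 0.1587, 0.2091, 0.2186]
t=6: π = [0.1539, 0.1115, 0.1480, 0.1586, 0.2089, 0.2191]
t=7: π = [0.1539, 0.1115, 0.1479, 0.1586, 0.2088, 0.2192]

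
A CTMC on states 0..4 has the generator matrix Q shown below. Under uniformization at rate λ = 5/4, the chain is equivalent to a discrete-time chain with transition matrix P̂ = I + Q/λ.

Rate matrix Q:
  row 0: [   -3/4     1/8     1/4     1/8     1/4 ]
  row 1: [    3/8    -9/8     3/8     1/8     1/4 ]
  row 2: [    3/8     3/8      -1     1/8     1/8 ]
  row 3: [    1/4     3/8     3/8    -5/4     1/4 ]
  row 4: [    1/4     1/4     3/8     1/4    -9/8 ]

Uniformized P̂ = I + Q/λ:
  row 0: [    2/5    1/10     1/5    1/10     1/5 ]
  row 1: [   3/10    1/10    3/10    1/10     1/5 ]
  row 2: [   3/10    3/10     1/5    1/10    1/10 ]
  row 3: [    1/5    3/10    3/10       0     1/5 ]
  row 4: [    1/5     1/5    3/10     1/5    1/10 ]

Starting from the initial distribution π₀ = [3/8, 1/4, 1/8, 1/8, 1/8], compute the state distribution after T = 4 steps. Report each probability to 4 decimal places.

π = [0.3039, 0.1860, 0.2451, 0.1055, 0.1595]

t=0: π = [0.3750, 0.2500, 0.1250, 0.1250, 0.1250]
t=1: π = [0.3125, 0.1625, 0.2500, 0.1000, 0.1750]
t=2: π = [0.3038, 0.1875, 0.2438, 0.1075, 0.1575]
t=3: π = [0.3039, 0.1860, 0.2453, 0.1050, 0.1599]
t=4: π = [0.3039, 0.1860, 0.2451, 0.1055, 0.1595]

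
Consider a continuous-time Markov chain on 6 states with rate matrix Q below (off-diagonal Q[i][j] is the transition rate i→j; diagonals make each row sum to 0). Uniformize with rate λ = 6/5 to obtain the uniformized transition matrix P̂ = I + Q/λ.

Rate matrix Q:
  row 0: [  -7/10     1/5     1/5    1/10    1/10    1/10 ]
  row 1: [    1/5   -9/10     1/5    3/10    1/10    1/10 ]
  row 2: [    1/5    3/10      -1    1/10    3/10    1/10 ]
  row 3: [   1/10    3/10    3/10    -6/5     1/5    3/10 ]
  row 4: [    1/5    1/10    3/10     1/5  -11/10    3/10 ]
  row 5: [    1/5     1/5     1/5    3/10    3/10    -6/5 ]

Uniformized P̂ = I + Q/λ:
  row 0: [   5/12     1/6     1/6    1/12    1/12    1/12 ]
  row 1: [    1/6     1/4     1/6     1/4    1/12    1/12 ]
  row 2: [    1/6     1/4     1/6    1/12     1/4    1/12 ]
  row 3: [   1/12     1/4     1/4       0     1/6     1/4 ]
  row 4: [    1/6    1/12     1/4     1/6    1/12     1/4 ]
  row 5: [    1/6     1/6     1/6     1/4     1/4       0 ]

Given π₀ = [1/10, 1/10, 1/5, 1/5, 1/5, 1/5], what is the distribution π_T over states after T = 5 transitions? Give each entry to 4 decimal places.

t=0: π = [0.1000, 0.1000, 0.2000, 0.2000, 0.2000, 0.2000]
t=1: π = [0.1750, 0.1917, 0.2000, 0.1333, 0.1667, 0.1333]
t=2: π = [0.1993, 0.1965, 0.1917, 0.1403, 0.1500, 0.1222]
t=3: π = [0.2048, 0.1982, 0.1909, 0.1373, 0.1473, 0.1215]
t=4: π = [0.2064, 0.1982, 0.1904, 0.1375, 0.1468, 0.1206]
t=5: π = [0.2068, 0.1983, 0.1904, 0.1373, 0.1466, 0.1207]

π = [0.2068, 0.1983, 0.1904, 0.1373, 0.1466, 0.1207]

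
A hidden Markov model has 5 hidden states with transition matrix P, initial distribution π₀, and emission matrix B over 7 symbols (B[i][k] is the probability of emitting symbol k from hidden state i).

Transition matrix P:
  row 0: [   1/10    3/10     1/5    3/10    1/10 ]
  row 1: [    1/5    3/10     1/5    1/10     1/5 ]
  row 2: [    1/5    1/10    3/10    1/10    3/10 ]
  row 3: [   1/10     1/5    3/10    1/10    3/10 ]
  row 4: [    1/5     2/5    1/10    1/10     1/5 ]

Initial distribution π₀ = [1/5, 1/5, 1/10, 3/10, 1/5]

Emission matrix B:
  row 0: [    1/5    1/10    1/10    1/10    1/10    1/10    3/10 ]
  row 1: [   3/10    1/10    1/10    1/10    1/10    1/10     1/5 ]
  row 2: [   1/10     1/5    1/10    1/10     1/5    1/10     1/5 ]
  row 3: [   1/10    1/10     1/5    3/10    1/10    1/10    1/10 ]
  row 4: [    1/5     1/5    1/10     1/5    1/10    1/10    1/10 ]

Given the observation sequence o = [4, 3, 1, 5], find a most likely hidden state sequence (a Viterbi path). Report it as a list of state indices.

t=0: δ = [2.000e-02, 2.000e-02, 2.000e-02, 3.000e-02, 2.000e-02]  (obs o_0=4)
t=1: δ = [4.000e-04, 8.000e-04, 9.000e-04, 1.800e-03, 1.800e-03]  ψ = [1, 4, 3, 0, 3]  (obs o_1=3)
t=2: δ = [3.600e-05, 7.200e-05, 1.080e-04, 1.800e-05, 1.080e-04]  ψ = [4, 4, 3, 3, 3]  (obs o_2=1)
t=3: δ = [2.160e-06, 4.320e-06, 3.240e-06, 1.080e-06, 3.240e-06]  ψ = [2, 4, 2, 0, 2]  (obs o_3=5)
backtrack: best end state = 1; path = [0, 3, 4, 1]

path = [0, 3, 4, 1]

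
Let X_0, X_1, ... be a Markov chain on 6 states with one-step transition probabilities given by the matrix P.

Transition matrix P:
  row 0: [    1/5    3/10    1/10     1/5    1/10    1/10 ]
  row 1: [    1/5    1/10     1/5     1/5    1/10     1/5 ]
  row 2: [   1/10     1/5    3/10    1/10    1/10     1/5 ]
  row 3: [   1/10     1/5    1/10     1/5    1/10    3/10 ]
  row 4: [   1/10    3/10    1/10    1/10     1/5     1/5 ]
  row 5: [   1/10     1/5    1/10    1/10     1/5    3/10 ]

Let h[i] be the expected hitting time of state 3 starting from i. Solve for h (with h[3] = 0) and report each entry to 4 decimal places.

First-step conditioning: h[3] = 0; for i ≠ 3, h[i] = 1 + Σ_k P[i][k]·h[k].
  h[0] = 1 + 1/5·h[0] + 3/10·h[1] + 1/10·h[2] + 1/10·h[4] + 1/10·h[5]
  h[1] = 1 + 1/5·h[0] + 1/10·h[1] + 1/5·h[2] + 1/10·h[4] + 1/5·h[5]
  h[2] = 1 + 1/10·h[0] + 1/5·h[1] + 3/10·h[2] + 1/10·h[4] + 1/5·h[5]
  h[4] = 1 + 1/10·h[0] + 3/10·h[1] + 1/10·h[2] + 1/5·h[4] + 1/5·h[5]
  h[5] = 1 + 1/10·h[0] + 1/5·h[1] + 1/10·h[2] + 1/5·h[4] + 3/10·h[5]
Solving the 5×5 linear system over states ≠ 3 gives exactly h = [871/133, 7129/1064, 7939/1064, 0, 7849/1064, 7929/1064] (h[3] = 0 is the target).

h = [6.5489, 6.7002, 7.4615, 0.0000, 7.3769, 7.4521]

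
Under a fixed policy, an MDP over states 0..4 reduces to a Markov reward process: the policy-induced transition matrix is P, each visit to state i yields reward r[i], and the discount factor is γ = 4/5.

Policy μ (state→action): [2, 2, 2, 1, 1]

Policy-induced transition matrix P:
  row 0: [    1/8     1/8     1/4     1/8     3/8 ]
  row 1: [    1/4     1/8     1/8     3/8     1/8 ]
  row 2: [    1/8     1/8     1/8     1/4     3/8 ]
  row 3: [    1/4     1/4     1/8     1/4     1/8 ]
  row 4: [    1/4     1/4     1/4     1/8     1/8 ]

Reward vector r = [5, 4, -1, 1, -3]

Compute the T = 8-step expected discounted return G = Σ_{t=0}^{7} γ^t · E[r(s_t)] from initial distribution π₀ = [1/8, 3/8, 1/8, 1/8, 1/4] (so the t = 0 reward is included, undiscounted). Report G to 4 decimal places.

t=0: π = [0.1250, 0.3750, 0.1250, 0.1250, 0.2500], E[r] = 1.3750, γ^t·E[r] = 1.375000, running G = 1.375000
t=1: π = [0.2188, 0.1719, 0.1719, 0.2500, 0.1875], E[r] = 1.2969, γ^t·E[r] = 1.037500, running G = 2.412500
t=2: π = [0.2012, 0.1797, 0.1758, 0.2207, 0.2227], E[r] = 1.1016, γ^t·E[r] = 0.705000, running G = 3.117500
t=3: π = [0.2029, 0.1804, 0.1780, 0.2195, 0.2192], E[r] = 1.1199, γ^t·E[r] = 0.573375, running G = 3.690875
t=4: π = [0.2024, 0.1798, 0.1778, 0.2198, 0.2202], E[r] = 1.1127, γ^t·E[r] = 0.455763, running G = 4.146638
t=5: π = [0.2025, 0.1800, 0.1778, 0.2197, 0.2200], E[r] = 1.1141, γ^t·E[r] = 0.365073, running G = 4.511710
t=6: π = [0.2025, 0.1800, 0.1778, 0.2197, 0.2201], E[r] = 1.1138, γ^t·E[r] = 0.291975, running G = 4.803685
t=7: π = [0.2025, 0.1800, 0.1778, 0.2197, 0.2201], E[r] = 1.1139, γ^t·E[r] = 0.233594, running G = 5.037278

G = 5.0373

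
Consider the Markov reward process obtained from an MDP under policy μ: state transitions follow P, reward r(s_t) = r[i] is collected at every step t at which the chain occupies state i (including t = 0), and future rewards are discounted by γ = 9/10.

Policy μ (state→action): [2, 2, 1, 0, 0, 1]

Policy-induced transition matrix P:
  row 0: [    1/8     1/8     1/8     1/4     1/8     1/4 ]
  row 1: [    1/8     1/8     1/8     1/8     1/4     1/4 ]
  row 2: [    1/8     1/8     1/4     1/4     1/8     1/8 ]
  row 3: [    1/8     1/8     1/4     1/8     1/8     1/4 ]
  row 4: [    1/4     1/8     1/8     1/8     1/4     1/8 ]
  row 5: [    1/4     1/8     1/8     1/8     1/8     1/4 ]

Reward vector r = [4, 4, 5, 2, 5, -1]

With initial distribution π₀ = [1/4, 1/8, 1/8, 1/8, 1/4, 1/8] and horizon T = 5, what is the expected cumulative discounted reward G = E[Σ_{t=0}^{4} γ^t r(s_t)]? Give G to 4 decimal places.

G = 12.6453

t=0: π = [0.2500, 0.1250, 0.1250, 0.1250, 0.2500, 0.1250], E[r] = 3.5000, γ^t·E[r] = 3.500000, running G = 3.500000
t=1: π = [0.1719, 0.1250, 0.1563, 0.1719, 0.1719, 0.2031], E[r] = 2.9688, γ^t·E[r] = 2.671875, running G = 6.171875
t=2: π = [0.1719, 0.1250, 0.1660, 0.1660, 0.1621, 0.2090], E[r] = 2.9512, γ^t·E[r] = 2.390449, running G = 8.562324
t=3: π = [0.1714, 0.1250, 0.1665, 0.1672, 0.1609, 0.2090], E[r] = 2.9480, γ^t·E[r] = 2.149091, running G = 10.711415
t=4: π = [0.1712, 0.1250, 0.1667, 0.1672, 0.1607, 0.2091], E[r] = 2.9476, γ^t·E[r] = 1.933921, running G = 12.645336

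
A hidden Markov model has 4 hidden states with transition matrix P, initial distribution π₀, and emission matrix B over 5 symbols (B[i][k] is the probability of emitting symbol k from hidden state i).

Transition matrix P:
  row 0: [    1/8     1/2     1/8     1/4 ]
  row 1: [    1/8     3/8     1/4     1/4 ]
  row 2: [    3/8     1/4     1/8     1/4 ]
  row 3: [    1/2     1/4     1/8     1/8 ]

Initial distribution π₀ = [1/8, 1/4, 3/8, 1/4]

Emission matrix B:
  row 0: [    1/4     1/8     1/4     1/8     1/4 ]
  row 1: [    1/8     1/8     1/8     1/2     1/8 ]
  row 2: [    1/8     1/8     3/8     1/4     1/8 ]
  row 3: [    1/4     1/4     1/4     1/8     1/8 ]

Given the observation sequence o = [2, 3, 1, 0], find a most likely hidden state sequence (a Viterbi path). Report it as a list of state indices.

t=0: δ = [3.125e-02, 3.125e-02, 1.406e-01, 6.250e-02]  (obs o_0=2)
t=1: δ = [6.592e-03, 1.758e-02, 4.395e-03, 4.395e-03]  ψ = [2, 2, 2, 2]  (obs o_1=3)
t=2: δ = [2.747e-04, 8.240e-04, 5.493e-04, 1.099e-03]  ψ = [1, 1, 1, 1]  (obs o_2=1)
t=3: δ = [1.373e-04, 3.862e-05, 2.575e-05, 5.150e-05]  ψ = [3, 1, 1, 1]  (obs o_3=0)
backtrack: best end state = 0; path = [2, 1, 3, 0]

path = [2, 1, 3, 0]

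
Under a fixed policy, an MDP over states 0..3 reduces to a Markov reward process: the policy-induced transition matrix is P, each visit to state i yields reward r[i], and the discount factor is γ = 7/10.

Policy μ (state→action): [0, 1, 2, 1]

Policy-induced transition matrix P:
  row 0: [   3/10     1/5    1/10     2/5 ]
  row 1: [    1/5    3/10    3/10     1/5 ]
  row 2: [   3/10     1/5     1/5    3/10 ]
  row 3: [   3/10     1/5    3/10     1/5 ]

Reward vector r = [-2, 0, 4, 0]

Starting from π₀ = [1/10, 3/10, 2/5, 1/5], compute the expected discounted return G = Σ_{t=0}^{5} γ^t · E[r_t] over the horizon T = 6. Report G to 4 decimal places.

t=0: π = [0.1000, 0.3000, 0.4000, 0.2000], E[r] = 1.4000, γ^t·E[r] = 1.400000, running G = 1.400000
t=1: π = [0.2700, 0.2300, 0.2400, 0.2600], E[r] = 0.4200, γ^t·E[r] = 0.294000, running G = 1.694000
t=2: π = [0.2770, 0.2230, 0.2220, 0.2780], E[r] = 0.3340, γ^t·E[r] = 0.163660, running G = 1.857660
t=3: π = [0.2777, 0.2223, 0.2224, 0.2776], E[r] = 0.3342, γ^t·E[r] = 0.114631, running G = 1.972291
t=4: π = [0.2778, 0.2222, 0.2222, 0.2778], E[r] = 0.3333, γ^t·E[r] = 0.080035, running G = 2.052326
t=5: π = [0.2778, 0.2222, 0.2222, 0.2778], E[r] = 0.3333, γ^t·E[r] = 0.056025, running G = 2.108350

G = 2.1084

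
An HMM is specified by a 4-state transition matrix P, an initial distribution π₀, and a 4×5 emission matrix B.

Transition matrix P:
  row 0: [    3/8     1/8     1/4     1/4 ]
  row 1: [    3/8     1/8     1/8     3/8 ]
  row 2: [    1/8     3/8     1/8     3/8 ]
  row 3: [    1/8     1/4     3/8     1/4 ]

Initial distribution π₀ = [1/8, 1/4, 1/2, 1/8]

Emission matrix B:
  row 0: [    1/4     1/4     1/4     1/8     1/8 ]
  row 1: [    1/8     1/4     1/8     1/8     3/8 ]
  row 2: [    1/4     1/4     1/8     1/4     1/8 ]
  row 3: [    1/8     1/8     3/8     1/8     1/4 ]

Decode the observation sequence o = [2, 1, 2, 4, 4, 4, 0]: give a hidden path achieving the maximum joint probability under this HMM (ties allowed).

path = [2, 1, 3, 1, 3, 1, 0]

t=0: δ = [3.125e-02, 3.125e-02, 6.250e-02, 4.688e-02]  (obs o_0=2)
t=1: δ = [2.930e-03, 5.859e-03, 4.395e-03, 2.930e-03]  ψ = [0, 2, 3, 2]  (obs o_1=1)
t=2: δ = [5.493e-04, 2.060e-04, 1.373e-04, 8.240e-04]  ψ = [1, 2, 3, 1]  (obs o_2=2)
t=3: δ = [2.575e-05, 7.725e-05, 3.862e-05, 5.150e-05]  ψ = [0, 3, 3, 3]  (obs o_3=4)
t=4: δ = [3.621e-06, 5.431e-06, 2.414e-06, 7.242e-06]  ψ = [1, 2, 3, 1]  (obs o_4=4)
t=5: δ = [2.546e-07, 6.789e-07, 3.395e-07, 5.092e-07]  ψ = [1, 3, 3, 1]  (obs o_5=4)
t=6: δ = [6.365e-08, 1.591e-08, 4.774e-08, 3.183e-08]  ψ = [1, 2, 3, 1]  (obs o_6=0)
backtrack: best end state = 0; path = [2, 1, 3, 1, 3, 1, 0]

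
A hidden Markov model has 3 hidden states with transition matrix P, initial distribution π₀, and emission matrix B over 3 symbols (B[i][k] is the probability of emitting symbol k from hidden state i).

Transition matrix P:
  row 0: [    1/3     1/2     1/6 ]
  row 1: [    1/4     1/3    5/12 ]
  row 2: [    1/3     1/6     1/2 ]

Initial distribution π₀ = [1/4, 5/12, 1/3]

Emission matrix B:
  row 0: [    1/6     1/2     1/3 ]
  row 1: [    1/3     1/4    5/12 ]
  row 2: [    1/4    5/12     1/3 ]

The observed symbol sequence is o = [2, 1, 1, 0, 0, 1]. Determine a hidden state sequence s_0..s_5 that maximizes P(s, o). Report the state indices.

path = [1, 2, 2, 2, 2, 2]

t=0: δ = [8.333e-02, 1.736e-01, 1.111e-01]  (obs o_0=2)
t=1: δ = [2.170e-02, 1.447e-02, 3.014e-02]  ψ = [1, 1, 1]  (obs o_1=1)
t=2: δ = [5.023e-03, 2.713e-03, 6.279e-03]  ψ = [2, 0, 2]  (obs o_2=1)
t=3: δ = [3.489e-04, 8.372e-04, 7.849e-04]  ψ = [2, 0, 2]  (obs o_3=0)
t=4: δ = [4.361e-05, 9.303e-05, 9.811e-05]  ψ = [2, 1, 2]  (obs o_4=0)
t=5: δ = [1.635e-05, 7.752e-06, 2.044e-05]  ψ = [2, 1, 2]  (obs o_5=1)
backtrack: best end state = 2; path = [1, 2, 2, 2, 2, 2]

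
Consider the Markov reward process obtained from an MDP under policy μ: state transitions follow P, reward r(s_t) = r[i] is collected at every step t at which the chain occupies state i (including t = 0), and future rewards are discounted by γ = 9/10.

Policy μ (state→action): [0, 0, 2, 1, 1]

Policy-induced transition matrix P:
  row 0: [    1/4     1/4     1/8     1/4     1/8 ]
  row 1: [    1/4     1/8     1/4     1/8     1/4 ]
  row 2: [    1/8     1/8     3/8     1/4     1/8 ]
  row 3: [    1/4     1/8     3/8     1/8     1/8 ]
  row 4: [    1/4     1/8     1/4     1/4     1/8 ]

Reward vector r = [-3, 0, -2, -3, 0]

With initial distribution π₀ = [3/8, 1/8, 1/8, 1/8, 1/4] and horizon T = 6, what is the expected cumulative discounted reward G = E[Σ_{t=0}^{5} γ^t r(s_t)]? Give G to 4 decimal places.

t=0: π = [0.3750, 0.1250, 0.1250, 0.1250, 0.2500], E[r] = -1.7500, γ^t·E[r] = -1.750000, running G = -1.750000
t=1: π = [0.2344, 0.1719, 0.2344, 0.2188, 0.1406], E[r] = -1.8281, γ^t·E[r] = -1.645313, running G = -3.395313
t=2: π = [0.2207, 0.1543, 0.2773, 0.2012, 0.1465], E[r] = -1.8203, γ^t·E[r] = -1.474453, running G = -4.869766
t=3: π = [0.2153, 0.1526, 0.2822, 0.2056, 0.1443], E[r] = -1.8271, γ^t·E[r] = -1.331991, running G = -6.201757
t=4: π = [0.2147, 0.1519, 0.2841, 0.2052, 0.1441], E[r] = -1.8280, γ^t·E[r] = -1.199333, running G = -7.401090
t=5: π = [0.2145, 0.1518, 0.2843, 0.2054, 0.1440], E[r] = -1.8282, γ^t·E[r] = -1.079528, running G = -8.480617

G = -8.4806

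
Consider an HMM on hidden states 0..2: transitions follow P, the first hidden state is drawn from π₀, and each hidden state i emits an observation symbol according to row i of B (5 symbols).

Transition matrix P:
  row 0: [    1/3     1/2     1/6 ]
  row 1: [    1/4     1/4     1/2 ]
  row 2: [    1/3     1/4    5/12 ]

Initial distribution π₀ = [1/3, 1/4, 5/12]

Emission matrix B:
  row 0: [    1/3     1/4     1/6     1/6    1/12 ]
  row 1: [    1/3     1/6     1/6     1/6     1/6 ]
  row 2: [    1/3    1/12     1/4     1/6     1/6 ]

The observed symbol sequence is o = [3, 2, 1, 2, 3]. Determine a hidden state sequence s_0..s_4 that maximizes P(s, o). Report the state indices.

path = [2, 2, 0, 1, 2]

t=0: δ = [5.556e-02, 4.167e-02, 6.944e-02]  (obs o_0=3)
t=1: δ = [3.858e-03, 4.630e-03, 7.234e-03]  ψ = [2, 0, 2]  (obs o_1=2)
t=2: δ = [6.028e-04, 3.215e-04, 2.512e-04]  ψ = [2, 0, 2]  (obs o_2=1)
t=3: δ = [3.349e-05, 5.023e-05, 4.019e-05]  ψ = [0, 0, 1]  (obs o_3=2)
t=4: δ = [2.233e-06, 2.791e-06, 4.186e-06]  ψ = [2, 0, 1]  (obs o_4=3)
backtrack: best end state = 2; path = [2, 2, 0, 1, 2]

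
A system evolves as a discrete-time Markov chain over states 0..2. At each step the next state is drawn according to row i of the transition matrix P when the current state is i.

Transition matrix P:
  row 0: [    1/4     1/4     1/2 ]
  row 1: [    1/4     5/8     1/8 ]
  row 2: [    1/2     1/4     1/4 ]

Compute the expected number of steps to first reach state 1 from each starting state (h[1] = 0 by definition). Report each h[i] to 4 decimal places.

h = [4.0000, 0.0000, 4.0000]

First-step conditioning: h[1] = 0; for i ≠ 1, h[i] = 1 + Σ_k P[i][k]·h[k].
  h[0] = 1 + 1/4·h[0] + 1/2·h[2]
  h[2] = 1 + 1/2·h[0] + 1/4·h[2]
Solving the 2×2 linear system over states ≠ 1 gives exactly h = [4, 0, 4] (h[1] = 0 is the target).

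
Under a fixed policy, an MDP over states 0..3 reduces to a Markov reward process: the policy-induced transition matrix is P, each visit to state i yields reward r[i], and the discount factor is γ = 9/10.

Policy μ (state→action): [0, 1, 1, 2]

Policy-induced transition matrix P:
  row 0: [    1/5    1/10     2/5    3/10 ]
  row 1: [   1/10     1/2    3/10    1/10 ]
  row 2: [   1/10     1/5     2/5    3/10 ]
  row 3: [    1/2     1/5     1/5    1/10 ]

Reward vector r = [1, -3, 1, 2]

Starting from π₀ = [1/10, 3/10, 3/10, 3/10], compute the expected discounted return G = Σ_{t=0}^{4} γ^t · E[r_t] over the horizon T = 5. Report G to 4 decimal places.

G = 0.5280

t=0: π = [0.1000, 0.3000, 0.3000, 0.3000], E[r] = 0.1000, γ^t·E[r] = 0.100000, running G = 0.100000
t=1: π = [0.2300, 0.2800, 0.3100, 0.1800], E[r] = 0.0600, γ^t·E[r] = 0.054000, running G = 0.154000
t=2: π = [0.1950, 0.2610, 0.3360, 0.2080], E[r] = 0.1640, γ^t·E[r] = 0.132840, running G = 0.286840
t=3: π = [0.2027, 0.2588, 0.3323, 0.2062], E[r] = 0.1710, γ^t·E[r] = 0.124659, running G = 0.411499
t=4: π = [0.2028, 0.2574, 0.3329, 0.2070], E[r] = 0.1775, γ^t·E[r] = 0.116471, running G = 0.527970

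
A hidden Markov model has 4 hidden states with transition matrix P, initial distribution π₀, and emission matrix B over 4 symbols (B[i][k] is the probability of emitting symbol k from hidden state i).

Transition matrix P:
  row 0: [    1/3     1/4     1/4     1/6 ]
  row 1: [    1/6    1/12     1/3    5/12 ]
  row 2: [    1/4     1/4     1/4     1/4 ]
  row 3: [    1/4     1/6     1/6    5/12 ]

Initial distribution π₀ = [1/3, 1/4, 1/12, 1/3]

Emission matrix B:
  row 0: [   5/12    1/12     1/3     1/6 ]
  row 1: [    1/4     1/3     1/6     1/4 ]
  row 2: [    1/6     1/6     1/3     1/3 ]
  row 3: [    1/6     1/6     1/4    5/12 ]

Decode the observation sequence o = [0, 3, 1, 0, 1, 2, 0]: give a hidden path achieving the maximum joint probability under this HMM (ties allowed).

path = [1, 3, 3, 0, 1, 2, 0]

t=0: δ = [1.389e-01, 6.250e-02, 1.389e-02, 5.556e-02]  (obs o_0=0)
t=1: δ = [7.716e-03, 8.681e-03, 1.157e-02, 1.085e-02]  ψ = [0, 0, 0, 1]  (obs o_1=3)
t=2: δ = [2.411e-04, 9.645e-04, 4.823e-04, 7.535e-04]  ψ = [2, 2, 1, 3]  (obs o_2=1)
t=3: δ = [7.849e-05, 3.140e-05, 5.358e-05, 6.698e-05]  ψ = [3, 3, 1, 1]  (obs o_3=0)
t=4: δ = [2.180e-06, 6.541e-06, 3.270e-06, 4.651e-06]  ψ = [0, 0, 0, 3]  (obs o_4=1)
t=5: δ = [3.876e-07, 1.363e-07, 7.268e-07, 6.814e-07]  ψ = [3, 2, 1, 1]  (obs o_5=2)
t=6: δ = [7.571e-08, 4.542e-08, 3.028e-08, 4.732e-08]  ψ = [2, 2, 2, 3]  (obs o_6=0)
backtrack: best end state = 0; path = [1, 3, 3, 0, 1, 2, 0]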